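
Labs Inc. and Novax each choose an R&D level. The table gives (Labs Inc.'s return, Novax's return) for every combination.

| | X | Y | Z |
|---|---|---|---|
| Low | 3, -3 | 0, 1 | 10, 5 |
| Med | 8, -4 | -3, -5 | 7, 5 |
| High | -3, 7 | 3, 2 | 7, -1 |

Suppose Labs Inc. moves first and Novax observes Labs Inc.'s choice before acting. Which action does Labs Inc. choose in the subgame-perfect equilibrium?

Work backward from Novax's decision.
- Low → Novax plays Z (best of -3, 1, 5); Labs Inc. gets 10.
- Med → Novax plays Z (best of -4, -5, 5); Labs Inc. gets 7.
- High → Novax plays X (best of 7, 2, -1); Labs Inc. gets -3.
Labs Inc.'s induced payoffs are 10, 7, -3, so Labs Inc. commits to Low. Subgame-perfect outcome: (Low, Z) with payoffs (10, 5).

Low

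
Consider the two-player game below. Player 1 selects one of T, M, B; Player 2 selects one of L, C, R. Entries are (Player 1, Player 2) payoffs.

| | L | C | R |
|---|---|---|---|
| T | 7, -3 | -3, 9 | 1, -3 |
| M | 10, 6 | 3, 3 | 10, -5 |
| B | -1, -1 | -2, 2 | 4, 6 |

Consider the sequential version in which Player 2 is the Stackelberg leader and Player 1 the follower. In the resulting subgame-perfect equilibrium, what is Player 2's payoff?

Work backward from Player 1's decision.
- L: Player 1 compares 7, 10, -1 and picks M; Player 2 would get 6.
- C: Player 1 compares -3, 3, -2 and picks M; Player 2 would get 3.
- R: Player 1 compares 1, 10, 4 and picks M; Player 2 would get -5.
Among 6, 3, -5, the best is 6 at L. Subgame-perfect outcome: (M, L) with payoffs (10, 6).

6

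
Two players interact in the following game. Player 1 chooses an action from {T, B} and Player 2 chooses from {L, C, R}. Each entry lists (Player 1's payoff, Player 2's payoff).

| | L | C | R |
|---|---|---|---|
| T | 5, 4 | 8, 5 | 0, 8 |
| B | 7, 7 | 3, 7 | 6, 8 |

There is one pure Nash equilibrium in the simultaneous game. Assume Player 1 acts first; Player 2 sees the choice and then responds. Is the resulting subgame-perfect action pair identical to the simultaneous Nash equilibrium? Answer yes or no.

yes

Player 2 best-responds to each possible Player 1 move:
- T: Player 2 compares 4, 5, 8 and picks R; Player 1 would get 0.
- B: Player 2 compares 7, 7, 8 and picks R; Player 1 would get 6.
Player 1's induced payoffs are 0, 6, so Player 1 commits to B. Subgame-perfect outcome: (B, R) with payoffs (6, 8).
Now find the simultaneous Nash equilibrium.
Player 1's best replies: L→B; C→T; R→B.
Player 2's best replies: T→R; B→R.
Only (B, R) has each player best-responding; Nash payoffs (6, 8).
Sequential outcome (B, R) coincides with the Nash profile (B, R).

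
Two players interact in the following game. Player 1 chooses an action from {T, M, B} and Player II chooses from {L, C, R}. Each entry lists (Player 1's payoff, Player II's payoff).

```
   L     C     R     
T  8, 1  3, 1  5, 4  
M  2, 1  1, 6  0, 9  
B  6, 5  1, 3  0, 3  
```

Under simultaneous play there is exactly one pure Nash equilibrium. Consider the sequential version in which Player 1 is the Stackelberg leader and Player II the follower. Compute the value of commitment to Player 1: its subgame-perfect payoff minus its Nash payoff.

Backward induction with Player 1 moving first.
- T: Player II compares 1, 1, 4 and picks R; Player 1 would get 5.
- M: Player II compares 1, 6, 9 and picks R; Player 1 would get 0.
- B: Player II compares 5, 3, 3 and picks L; Player 1 would get 6.
Among 5, 0, 6, the best is 6 at B. Subgame-perfect outcome: (B, L) with payoffs (6, 5).
Now find the simultaneous Nash equilibrium.
Player 1's best replies: L→T; C→T; R→T.
Player II's best replies: T→R; M→R; B→L.
The unique mutual best reply is (T, R), giving (5, 4).
Player 1's commitment gain: 6 − 5 = 1.

1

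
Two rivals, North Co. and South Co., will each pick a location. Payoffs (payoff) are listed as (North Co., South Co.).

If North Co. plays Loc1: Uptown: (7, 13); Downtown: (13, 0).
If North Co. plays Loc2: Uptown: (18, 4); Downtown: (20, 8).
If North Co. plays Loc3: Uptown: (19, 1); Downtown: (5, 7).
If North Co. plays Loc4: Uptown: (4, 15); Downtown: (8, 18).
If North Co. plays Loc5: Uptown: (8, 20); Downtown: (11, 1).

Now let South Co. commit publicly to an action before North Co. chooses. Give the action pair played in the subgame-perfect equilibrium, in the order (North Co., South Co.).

Backward induction with South Co. moving first.
- Uptown: BR = Loc3, leader payoff 1.
- Downtown: BR = Loc2, leader payoff 8.
Among 1, 8, the best is 8 at Downtown. Subgame-perfect outcome: (Loc2, Downtown) with payoffs (20, 8).

(Loc2, Downtown)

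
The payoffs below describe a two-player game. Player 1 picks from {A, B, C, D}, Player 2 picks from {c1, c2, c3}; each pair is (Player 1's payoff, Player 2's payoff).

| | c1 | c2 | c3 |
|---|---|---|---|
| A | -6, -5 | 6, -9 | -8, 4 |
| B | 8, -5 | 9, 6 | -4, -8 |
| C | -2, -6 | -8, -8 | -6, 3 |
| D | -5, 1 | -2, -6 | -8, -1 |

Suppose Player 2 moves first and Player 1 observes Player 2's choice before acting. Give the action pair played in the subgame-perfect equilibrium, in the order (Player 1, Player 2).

(B, c2)

Backward induction with Player 2 moving first.
- c1 → Player 1 plays B (best of -6, 8, -2, -5); Player 2 gets -5.
- c2 → Player 1 plays B (best of 6, 9, -8, -2); Player 2 gets 6.
- c3 → Player 1 plays B (best of -8, -4, -6, -8); Player 2 gets -8.
Maximizing over -5, 6, -8, Player 2 chooses c2. Subgame-perfect outcome: (B, c2) with payoffs (9, 6).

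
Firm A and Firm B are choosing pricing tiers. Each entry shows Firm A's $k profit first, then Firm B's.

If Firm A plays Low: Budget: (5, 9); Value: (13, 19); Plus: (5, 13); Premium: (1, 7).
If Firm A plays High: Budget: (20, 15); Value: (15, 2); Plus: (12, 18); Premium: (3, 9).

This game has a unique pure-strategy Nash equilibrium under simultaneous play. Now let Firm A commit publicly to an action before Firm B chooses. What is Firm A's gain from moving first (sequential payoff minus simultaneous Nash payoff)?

Solve by backward induction (Firm A leads).
- Low → Firm B plays Value (best of 9, 19, 13, 7); Firm A gets 13.
- High → Firm B plays Plus (best of 15, 2, 18, 9); Firm A gets 12.
Among 13, 12, the best is 13 at Low. Subgame-perfect outcome: (Low, Value) with payoffs (13, 19).
For the simultaneous game, intersect best replies.
Firm A's best replies: Budget→High; Value→High; Plus→High; Premium→High.
Firm B's best replies: Low→Value; High→Plus.
The unique mutual best reply is (High, Plus), giving (12, 18).
Firm A's commitment gain: 13 − 12 = 1.

1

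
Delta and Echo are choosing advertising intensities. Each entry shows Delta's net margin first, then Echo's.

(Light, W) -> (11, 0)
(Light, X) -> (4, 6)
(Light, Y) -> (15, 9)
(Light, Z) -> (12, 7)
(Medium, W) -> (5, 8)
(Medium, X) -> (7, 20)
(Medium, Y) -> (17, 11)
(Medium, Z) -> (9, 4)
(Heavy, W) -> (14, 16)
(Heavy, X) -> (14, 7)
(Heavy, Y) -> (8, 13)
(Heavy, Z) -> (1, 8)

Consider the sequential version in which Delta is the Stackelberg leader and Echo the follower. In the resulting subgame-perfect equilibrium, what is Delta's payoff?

15

Work backward from Echo's decision.
- Light: BR = Y, leader payoff 15.
- Medium: BR = X, leader payoff 7.
- Heavy: BR = W, leader payoff 14.
Among 15, 7, 14, the best is 15 at Light. Subgame-perfect outcome: (Light, Y) with payoffs (15, 9).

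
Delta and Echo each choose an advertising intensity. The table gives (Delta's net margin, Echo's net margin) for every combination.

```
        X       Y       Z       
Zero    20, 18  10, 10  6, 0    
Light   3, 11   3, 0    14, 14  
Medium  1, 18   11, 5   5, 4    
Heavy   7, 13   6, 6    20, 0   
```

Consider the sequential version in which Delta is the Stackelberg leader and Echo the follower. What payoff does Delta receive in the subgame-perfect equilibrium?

20

Echo best-responds to each possible Delta move:
- Zero: BR = X, leader payoff 20.
- Light: BR = Z, leader payoff 14.
- Medium: BR = X, leader payoff 1.
- Heavy: BR = X, leader payoff 7.
Among 20, 14, 1, 7, the best is 20 at Zero. Subgame-perfect outcome: (Zero, X) with payoffs (20, 18).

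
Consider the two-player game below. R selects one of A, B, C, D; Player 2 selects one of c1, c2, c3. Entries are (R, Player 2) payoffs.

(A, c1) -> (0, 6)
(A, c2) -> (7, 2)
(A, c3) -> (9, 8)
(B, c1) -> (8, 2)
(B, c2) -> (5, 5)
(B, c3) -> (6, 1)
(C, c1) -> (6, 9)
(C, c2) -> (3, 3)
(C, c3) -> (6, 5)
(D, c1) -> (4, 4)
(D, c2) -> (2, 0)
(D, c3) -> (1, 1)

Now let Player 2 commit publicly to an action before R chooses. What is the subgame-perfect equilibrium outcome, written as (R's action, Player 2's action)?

(A, c3)

Backward induction with Player 2 moving first.
- c1 → R plays B (best of 0, 8, 6, 4); Player 2 gets 2.
- c2 → R plays A (best of 7, 5, 3, 2); Player 2 gets 2.
- c3 → R plays A (best of 9, 6, 6, 1); Player 2 gets 8.
Among 2, 2, 8, the best is 8 at c3. Subgame-perfect outcome: (A, c3) with payoffs (9, 8).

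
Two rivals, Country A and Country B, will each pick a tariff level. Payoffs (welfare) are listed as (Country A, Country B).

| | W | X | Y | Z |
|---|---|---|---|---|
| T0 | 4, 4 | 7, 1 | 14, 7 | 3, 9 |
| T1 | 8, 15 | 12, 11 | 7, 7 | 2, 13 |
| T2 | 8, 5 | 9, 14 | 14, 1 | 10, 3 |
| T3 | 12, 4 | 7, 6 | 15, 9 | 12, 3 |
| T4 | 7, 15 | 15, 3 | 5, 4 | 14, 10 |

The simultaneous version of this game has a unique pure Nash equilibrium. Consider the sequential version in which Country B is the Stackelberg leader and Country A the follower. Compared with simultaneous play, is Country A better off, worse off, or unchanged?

worse off

Country A best-responds to each possible Country B move:
- W → Country A plays T3 (best of 4, 8, 8, 12, 7); Country B gets 4.
- X → Country A plays T4 (best of 7, 12, 9, 7, 15); Country B gets 3.
- Y → Country A plays T3 (best of 14, 7, 14, 15, 5); Country B gets 9.
- Z → Country A plays T4 (best of 3, 2, 10, 12, 14); Country B gets 10.
Country B's induced payoffs are 4, 3, 9, 10, so Country B commits to Z. Subgame-perfect outcome: (T4, Z) with payoffs (14, 10).
Now find the simultaneous Nash equilibrium.
Country A's best replies: W→T3; X→T4; Y→T3; Z→T4.
Country B's best replies: T0→Z; T1→W; T2→X; T3→Y; T4→W.
Only (T3, Y) has each player best-responding; Nash payoffs (15, 9).
Country A earns 14 sequentially versus 15 at the Nash outcome: worse off.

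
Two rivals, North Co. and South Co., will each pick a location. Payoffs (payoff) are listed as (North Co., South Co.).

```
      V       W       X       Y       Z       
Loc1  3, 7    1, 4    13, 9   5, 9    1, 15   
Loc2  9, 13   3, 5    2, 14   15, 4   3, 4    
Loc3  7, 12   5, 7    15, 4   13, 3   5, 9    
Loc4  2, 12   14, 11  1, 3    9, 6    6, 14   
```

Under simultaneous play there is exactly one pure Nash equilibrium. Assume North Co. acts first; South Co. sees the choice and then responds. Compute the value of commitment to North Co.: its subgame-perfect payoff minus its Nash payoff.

1

Backward induction with North Co. moving first.
- Loc1 → South Co. plays Z (best of 7, 4, 9, 9, 15); North Co. gets 1.
- Loc2 → South Co. plays X (best of 13, 5, 14, 4, 4); North Co. gets 2.
- Loc3 → South Co. plays V (best of 12, 7, 4, 3, 9); North Co. gets 7.
- Loc4 → South Co. plays Z (best of 12, 11, 3, 6, 14); North Co. gets 6.
Maximizing over 1, 2, 7, 6, North Co. chooses Loc3. Subgame-perfect outcome: (Loc3, V) with payoffs (7, 12).
For the simultaneous game, intersect best replies.
North Co.'s best replies: V→Loc2; W→Loc4; X→Loc3; Y→Loc2; Z→Loc4.
South Co.'s best replies: Loc1→Z; Loc2→X; Loc3→V; Loc4→Z.
Only (Loc4, Z) has each player best-responding; Nash payoffs (6, 14).
North Co.'s commitment gain: 7 − 6 = 1.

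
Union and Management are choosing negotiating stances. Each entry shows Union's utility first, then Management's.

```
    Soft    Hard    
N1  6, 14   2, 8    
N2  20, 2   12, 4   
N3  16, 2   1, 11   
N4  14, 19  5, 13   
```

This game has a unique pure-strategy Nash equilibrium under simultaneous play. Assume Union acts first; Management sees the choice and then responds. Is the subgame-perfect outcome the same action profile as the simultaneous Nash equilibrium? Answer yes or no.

no

Solve by backward induction (Union leads).
- N1 → Management plays Soft (best of 14, 8); Union gets 6.
- N2 → Management plays Hard (best of 2, 4); Union gets 12.
- N3 → Management plays Hard (best of 2, 11); Union gets 1.
- N4 → Management plays Soft (best of 19, 13); Union gets 14.
Union's induced payoffs are 6, 12, 1, 14, so Union commits to N4. Subgame-perfect outcome: (N4, Soft) with payoffs (14, 19).
Now find the simultaneous Nash equilibrium.
Union's best replies: Soft→N2; Hard→N2.
Management's best replies: N1→Soft; N2→Hard; N3→Hard; N4→Soft.
The unique mutual best reply is (N2, Hard), giving (12, 4).
Sequential outcome (N4, Soft) differs from the Nash profile (N2, Hard).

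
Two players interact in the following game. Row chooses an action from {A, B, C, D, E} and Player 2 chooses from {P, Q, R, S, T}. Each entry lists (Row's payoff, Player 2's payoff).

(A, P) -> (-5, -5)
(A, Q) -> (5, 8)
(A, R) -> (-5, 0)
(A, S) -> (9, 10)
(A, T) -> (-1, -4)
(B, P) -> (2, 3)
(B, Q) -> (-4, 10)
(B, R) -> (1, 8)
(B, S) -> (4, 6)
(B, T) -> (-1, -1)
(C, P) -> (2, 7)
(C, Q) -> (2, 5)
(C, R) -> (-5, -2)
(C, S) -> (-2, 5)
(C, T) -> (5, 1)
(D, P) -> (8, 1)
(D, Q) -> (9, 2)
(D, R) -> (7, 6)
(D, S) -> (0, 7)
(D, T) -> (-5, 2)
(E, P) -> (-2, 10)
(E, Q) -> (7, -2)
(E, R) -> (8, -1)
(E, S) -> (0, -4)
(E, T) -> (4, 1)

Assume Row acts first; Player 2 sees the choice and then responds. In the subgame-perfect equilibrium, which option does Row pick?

Backward induction with Row moving first.
- A: BR = S, leader payoff 9.
- B: BR = Q, leader payoff -4.
- C: BR = P, leader payoff 2.
- D: BR = S, leader payoff 0.
- E: BR = P, leader payoff -2.
Among 9, -4, 2, 0, -2, the best is 9 at A. Subgame-perfect outcome: (A, S) with payoffs (9, 10).

A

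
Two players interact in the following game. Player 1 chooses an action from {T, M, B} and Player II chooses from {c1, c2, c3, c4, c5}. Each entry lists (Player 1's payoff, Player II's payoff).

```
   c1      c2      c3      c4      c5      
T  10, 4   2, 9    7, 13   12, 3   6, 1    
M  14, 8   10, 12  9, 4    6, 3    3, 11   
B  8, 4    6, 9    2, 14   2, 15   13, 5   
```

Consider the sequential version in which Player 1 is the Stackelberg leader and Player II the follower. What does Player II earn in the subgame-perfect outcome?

Player II best-responds to each possible Player 1 move:
- T: Player II compares 4, 9, 13, 3, 1 and picks c3; Player 1 would get 7.
- M: Player II compares 8, 12, 4, 3, 11 and picks c2; Player 1 would get 10.
- B: Player II compares 4, 9, 14, 15, 5 and picks c4; Player 1 would get 2.
Maximizing over 7, 10, 2, Player 1 chooses M. Subgame-perfect outcome: (M, c2) with payoffs (10, 12).

12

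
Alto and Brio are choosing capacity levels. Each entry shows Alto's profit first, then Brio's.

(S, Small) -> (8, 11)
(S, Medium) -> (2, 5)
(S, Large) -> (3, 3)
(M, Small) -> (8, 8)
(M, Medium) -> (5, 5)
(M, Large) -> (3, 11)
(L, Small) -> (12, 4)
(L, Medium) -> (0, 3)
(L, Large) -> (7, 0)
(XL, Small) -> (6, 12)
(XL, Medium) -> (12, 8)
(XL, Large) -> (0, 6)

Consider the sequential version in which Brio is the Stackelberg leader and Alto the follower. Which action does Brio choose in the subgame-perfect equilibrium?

Backward induction with Brio moving first.
- Small → Alto plays L (best of 8, 8, 12, 6); Brio gets 4.
- Medium → Alto plays XL (best of 2, 5, 0, 12); Brio gets 8.
- Large → Alto plays L (best of 3, 3, 7, 0); Brio gets 0.
Among 4, 8, 0, the best is 8 at Medium. Subgame-perfect outcome: (XL, Medium) with payoffs (12, 8).

Medium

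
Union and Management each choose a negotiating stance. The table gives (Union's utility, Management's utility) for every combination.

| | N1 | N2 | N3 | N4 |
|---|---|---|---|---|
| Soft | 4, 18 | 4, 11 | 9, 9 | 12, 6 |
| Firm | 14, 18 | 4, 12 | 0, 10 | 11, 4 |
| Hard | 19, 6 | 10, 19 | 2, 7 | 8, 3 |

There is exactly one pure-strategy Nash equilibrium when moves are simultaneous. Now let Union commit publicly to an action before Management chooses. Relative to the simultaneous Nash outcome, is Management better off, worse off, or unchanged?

worse off

Work backward from Management's decision.
- Soft: Management compares 18, 11, 9, 6 and picks N1; Union would get 4.
- Firm: Management compares 18, 12, 10, 4 and picks N1; Union would get 14.
- Hard: Management compares 6, 19, 7, 3 and picks N2; Union would get 10.
Among 4, 14, 10, the best is 14 at Firm. Subgame-perfect outcome: (Firm, N1) with payoffs (14, 18).
Under simultaneous play:
Union's best replies: N1→Hard; N2→Hard; N3→Soft; N4→Soft.
Management's best replies: Soft→N1; Firm→N1; Hard→N2.
The unique mutual best reply is (Hard, N2), giving (10, 19).
Management earns 18 sequentially versus 19 at the Nash outcome: worse off.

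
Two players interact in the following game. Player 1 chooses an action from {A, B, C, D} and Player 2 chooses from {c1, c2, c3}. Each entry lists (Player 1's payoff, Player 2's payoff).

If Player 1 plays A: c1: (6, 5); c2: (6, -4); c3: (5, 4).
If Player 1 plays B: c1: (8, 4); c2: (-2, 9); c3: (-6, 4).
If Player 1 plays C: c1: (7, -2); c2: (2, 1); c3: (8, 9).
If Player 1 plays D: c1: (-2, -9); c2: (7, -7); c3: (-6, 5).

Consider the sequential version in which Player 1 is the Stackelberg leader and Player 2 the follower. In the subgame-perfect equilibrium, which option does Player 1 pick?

C

Player 2 best-responds to each possible Player 1 move:
- A: BR = c1, leader payoff 6.
- B: BR = c2, leader payoff -2.
- C: BR = c3, leader payoff 8.
- D: BR = c3, leader payoff -6.
Player 1's induced payoffs are 6, -2, 8, -6, so Player 1 commits to C. Subgame-perfect outcome: (C, c3) with payoffs (8, 9).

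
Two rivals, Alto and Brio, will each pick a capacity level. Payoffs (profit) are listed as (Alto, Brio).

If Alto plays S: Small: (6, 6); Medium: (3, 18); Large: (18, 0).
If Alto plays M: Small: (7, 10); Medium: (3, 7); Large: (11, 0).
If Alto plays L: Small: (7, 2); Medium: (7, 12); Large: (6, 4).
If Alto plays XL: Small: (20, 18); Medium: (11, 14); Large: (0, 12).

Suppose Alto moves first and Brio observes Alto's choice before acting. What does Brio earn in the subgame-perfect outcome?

18

Solve by backward induction (Alto leads).
- S: Brio compares 6, 18, 0 and picks Medium; Alto would get 3.
- M: Brio compares 10, 7, 0 and picks Small; Alto would get 7.
- L: Brio compares 2, 12, 4 and picks Medium; Alto would get 7.
- XL: Brio compares 18, 14, 12 and picks Small; Alto would get 20.
Maximizing over 3, 7, 7, 20, Alto chooses XL. Subgame-perfect outcome: (XL, Small) with payoffs (20, 18).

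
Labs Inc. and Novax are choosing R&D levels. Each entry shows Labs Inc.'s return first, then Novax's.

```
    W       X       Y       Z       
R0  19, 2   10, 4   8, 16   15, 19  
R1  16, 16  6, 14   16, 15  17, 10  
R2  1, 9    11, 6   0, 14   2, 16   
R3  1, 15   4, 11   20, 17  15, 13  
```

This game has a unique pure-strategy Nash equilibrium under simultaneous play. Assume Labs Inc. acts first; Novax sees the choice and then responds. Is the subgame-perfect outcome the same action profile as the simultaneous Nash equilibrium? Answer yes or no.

Work backward from Novax's decision.
- R0 → Novax plays Z (best of 2, 4, 16, 19); Labs Inc. gets 15.
- R1 → Novax plays W (best of 16, 14, 15, 10); Labs Inc. gets 16.
- R2 → Novax plays Z (best of 9, 6, 14, 16); Labs Inc. gets 2.
- R3 → Novax plays Y (best of 15, 11, 17, 13); Labs Inc. gets 20.
Maximizing over 15, 16, 2, 20, Labs Inc. chooses R3. Subgame-perfect outcome: (R3, Y) with payoffs (20, 17).
Under simultaneous play:
Labs Inc.'s best replies: W→R0; X→R2; Y→R3; Z→R1.
Novax's best replies: R0→Z; R1→W; R2→Z; R3→Y.
The unique mutual best reply is (R3, Y), giving (20, 17).
Sequential outcome (R3, Y) coincides with the Nash profile (R3, Y).

yes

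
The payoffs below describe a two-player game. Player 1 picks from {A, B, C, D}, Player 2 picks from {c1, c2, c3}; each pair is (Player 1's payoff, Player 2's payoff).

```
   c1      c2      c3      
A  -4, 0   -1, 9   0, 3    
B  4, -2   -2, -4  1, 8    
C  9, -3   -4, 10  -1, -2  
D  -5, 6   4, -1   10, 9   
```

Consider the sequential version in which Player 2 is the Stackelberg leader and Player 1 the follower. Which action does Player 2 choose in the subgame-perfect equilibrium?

c3

Backward induction with Player 2 moving first.
- c1: BR = C, leader payoff -3.
- c2: BR = D, leader payoff -1.
- c3: BR = D, leader payoff 9.
Among -3, -1, 9, the best is 9 at c3. Subgame-perfect outcome: (D, c3) with payoffs (10, 9).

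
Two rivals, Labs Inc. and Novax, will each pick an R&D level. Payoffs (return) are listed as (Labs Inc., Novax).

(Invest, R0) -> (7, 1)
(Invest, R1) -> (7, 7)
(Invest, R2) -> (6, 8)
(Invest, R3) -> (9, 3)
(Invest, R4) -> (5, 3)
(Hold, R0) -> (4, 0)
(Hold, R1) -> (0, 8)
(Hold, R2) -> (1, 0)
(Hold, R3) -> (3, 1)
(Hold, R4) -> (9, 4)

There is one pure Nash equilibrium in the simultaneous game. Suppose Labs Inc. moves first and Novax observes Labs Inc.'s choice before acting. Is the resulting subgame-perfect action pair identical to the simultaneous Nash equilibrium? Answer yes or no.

Backward induction with Labs Inc. moving first.
- Invest: BR = R2, leader payoff 6.
- Hold: BR = R1, leader payoff 0.
Among 6, 0, the best is 6 at Invest. Subgame-perfect outcome: (Invest, R2) with payoffs (6, 8).
Under simultaneous play:
Labs Inc.'s best replies: R0→Invest; R1→Invest; R2→Invest; R3→Invest; R4→Hold.
Novax's best replies: Invest→R2; Hold→R1.
Only (Invest, R2) has each player best-responding; Nash payoffs (6, 8).
Sequential outcome (Invest, R2) coincides with the Nash profile (Invest, R2).

yes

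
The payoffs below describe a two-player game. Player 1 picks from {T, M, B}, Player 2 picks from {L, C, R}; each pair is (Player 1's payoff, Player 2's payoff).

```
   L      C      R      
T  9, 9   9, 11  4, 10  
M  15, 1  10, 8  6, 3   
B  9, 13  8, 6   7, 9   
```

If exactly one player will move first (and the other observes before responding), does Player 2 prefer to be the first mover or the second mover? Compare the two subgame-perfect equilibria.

first

If Player 1 leads: Player 2's best replies are T→C, M→C, B→L; Player 1's induced payoffs 9, 10, 9; outcome (M, C), payoffs (10, 8).
If Player 2 leads: Player 1's best replies are L→M, C→M, R→B; Player 2's induced payoffs 1, 8, 9; outcome (B, R), payoffs (7, 9).
Player 2 gets 9 moving first and 8 moving second, so Player 2 prefers to move first.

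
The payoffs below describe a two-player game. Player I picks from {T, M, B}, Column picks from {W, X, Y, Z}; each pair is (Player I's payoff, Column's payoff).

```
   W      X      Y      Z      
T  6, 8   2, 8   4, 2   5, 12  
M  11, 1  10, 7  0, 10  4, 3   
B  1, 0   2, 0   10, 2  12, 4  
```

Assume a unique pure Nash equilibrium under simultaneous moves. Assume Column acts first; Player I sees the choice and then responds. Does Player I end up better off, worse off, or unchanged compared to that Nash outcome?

Backward induction with Column moving first.
- W → Player I plays M (best of 6, 11, 1); Column gets 1.
- X → Player I plays M (best of 2, 10, 2); Column gets 7.
- Y → Player I plays B (best of 4, 0, 10); Column gets 2.
- Z → Player I plays B (best of 5, 4, 12); Column gets 4.
Maximizing over 1, 7, 2, 4, Column chooses X. Subgame-perfect outcome: (M, X) with payoffs (10, 7).
For the simultaneous game, intersect best replies.
Player I's best replies: W→M; X→M; Y→B; Z→B.
Column's best replies: T→Z; M→Y; B→Z.
The unique mutual best reply is (B, Z), giving (12, 4).
Player I earns 10 sequentially versus 12 at the Nash outcome: worse off.

worse off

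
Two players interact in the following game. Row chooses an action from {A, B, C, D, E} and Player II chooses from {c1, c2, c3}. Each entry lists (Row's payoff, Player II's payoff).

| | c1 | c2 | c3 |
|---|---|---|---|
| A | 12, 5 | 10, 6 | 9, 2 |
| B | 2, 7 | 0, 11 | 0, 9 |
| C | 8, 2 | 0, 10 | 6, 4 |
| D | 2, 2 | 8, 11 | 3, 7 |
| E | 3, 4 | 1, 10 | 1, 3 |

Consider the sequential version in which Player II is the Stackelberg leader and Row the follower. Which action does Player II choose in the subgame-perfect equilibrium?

Row best-responds to each possible Player II move:
- c1 → Row plays A (best of 12, 2, 8, 2, 3); Player II gets 5.
- c2 → Row plays A (best of 10, 0, 0, 8, 1); Player II gets 6.
- c3 → Row plays A (best of 9, 0, 6, 3, 1); Player II gets 2.
Maximizing over 5, 6, 2, Player II chooses c2. Subgame-perfect outcome: (A, c2) with payoffs (10, 6).

c2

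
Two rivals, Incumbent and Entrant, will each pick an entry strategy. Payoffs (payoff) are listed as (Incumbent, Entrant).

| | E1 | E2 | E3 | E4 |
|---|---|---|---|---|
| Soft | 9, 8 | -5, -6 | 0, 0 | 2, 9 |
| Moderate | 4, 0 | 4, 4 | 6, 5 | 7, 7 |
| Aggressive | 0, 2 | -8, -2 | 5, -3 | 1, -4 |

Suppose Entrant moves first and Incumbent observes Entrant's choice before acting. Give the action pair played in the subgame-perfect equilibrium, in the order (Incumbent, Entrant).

(Soft, E1)

Solve by backward induction (Entrant leads).
- E1: Incumbent compares 9, 4, 0 and picks Soft; Entrant would get 8.
- E2: Incumbent compares -5, 4, -8 and picks Moderate; Entrant would get 4.
- E3: Incumbent compares 0, 6, 5 and picks Moderate; Entrant would get 5.
- E4: Incumbent compares 2, 7, 1 and picks Moderate; Entrant would get 7.
Among 8, 4, 5, 7, the best is 8 at E1. Subgame-perfect outcome: (Soft, E1) with payoffs (9, 8).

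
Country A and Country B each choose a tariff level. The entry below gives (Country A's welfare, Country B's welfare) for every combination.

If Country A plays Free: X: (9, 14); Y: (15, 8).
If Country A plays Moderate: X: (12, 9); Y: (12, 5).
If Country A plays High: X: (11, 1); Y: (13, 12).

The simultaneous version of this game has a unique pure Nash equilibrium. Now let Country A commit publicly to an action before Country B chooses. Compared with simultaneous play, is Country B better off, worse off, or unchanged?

Work backward from Country B's decision.
- Free → Country B plays X (best of 14, 8); Country A gets 9.
- Moderate → Country B plays X (best of 9, 5); Country A gets 12.
- High → Country B plays Y (best of 1, 12); Country A gets 13.
Among 9, 12, 13, the best is 13 at High. Subgame-perfect outcome: (High, Y) with payoffs (13, 12).
Now find the simultaneous Nash equilibrium.
Country A's best replies: X→Moderate; Y→Free.
Country B's best replies: Free→X; Moderate→X; High→Y.
Only (Moderate, X) has each player best-responding; Nash payoffs (12, 9).
Country B earns 12 sequentially versus 9 at the Nash outcome: better off.

better off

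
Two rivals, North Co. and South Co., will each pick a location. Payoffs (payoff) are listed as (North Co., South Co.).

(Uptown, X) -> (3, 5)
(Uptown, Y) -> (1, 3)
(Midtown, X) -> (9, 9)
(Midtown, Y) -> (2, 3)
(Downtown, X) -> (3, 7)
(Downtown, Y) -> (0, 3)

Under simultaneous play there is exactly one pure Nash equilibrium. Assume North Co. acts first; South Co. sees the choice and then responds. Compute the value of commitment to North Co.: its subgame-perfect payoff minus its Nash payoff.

0

Solve by backward induction (North Co. leads).
- Uptown: South Co. compares 5, 3 and picks X; North Co. would get 3.
- Midtown: South Co. compares 9, 3 and picks X; North Co. would get 9.
- Downtown: South Co. compares 7, 3 and picks X; North Co. would get 3.
Among 3, 9, 3, the best is 9 at Midtown. Subgame-perfect outcome: (Midtown, X) with payoffs (9, 9).
Under simultaneous play:
North Co.'s best replies: X→Midtown; Y→Midtown.
South Co.'s best replies: Uptown→X; Midtown→X; Downtown→X.
The unique mutual best reply is (Midtown, X), giving (9, 9).
North Co.'s commitment gain: 9 − 9 = 0.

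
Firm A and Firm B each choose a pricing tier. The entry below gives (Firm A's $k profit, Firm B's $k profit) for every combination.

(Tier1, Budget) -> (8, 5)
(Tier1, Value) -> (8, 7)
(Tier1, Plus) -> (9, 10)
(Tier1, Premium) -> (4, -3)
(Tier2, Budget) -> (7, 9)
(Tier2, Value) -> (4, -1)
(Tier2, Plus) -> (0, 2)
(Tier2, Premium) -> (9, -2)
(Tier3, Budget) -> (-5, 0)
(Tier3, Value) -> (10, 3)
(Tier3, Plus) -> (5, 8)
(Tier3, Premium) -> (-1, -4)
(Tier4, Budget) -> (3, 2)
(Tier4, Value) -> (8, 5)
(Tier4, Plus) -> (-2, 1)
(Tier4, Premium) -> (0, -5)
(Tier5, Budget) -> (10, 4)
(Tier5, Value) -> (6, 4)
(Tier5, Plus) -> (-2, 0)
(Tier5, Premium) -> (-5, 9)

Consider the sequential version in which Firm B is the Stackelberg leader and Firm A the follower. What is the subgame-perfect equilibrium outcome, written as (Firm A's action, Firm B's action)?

Work backward from Firm A's decision.
- Budget: Firm A compares 8, 7, -5, 3, 10 and picks Tier5; Firm B would get 4.
- Value: Firm A compares 8, 4, 10, 8, 6 and picks Tier3; Firm B would get 3.
- Plus: Firm A compares 9, 0, 5, -2, -2 and picks Tier1; Firm B would get 10.
- Premium: Firm A compares 4, 9, -1, 0, -5 and picks Tier2; Firm B would get -2.
Firm B's induced payoffs are 4, 3, 10, -2, so Firm B commits to Plus. Subgame-perfect outcome: (Tier1, Plus) with payoffs (9, 10).

(Tier1, Plus)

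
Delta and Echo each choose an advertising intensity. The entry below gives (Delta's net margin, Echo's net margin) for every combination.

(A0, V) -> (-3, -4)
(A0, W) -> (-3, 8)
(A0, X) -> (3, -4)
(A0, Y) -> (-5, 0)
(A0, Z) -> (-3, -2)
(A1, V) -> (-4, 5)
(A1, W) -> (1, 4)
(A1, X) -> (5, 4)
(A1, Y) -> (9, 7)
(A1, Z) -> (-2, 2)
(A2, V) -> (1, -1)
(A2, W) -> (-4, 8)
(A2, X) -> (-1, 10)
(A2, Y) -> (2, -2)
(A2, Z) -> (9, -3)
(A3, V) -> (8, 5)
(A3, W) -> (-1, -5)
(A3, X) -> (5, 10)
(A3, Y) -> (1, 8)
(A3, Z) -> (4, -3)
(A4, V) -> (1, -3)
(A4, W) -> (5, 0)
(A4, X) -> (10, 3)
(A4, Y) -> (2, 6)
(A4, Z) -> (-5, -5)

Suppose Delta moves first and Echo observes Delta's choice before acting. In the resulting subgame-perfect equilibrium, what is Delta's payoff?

9

Backward induction with Delta moving first.
- A0: Echo compares -4, 8, -4, 0, -2 and picks W; Delta would get -3.
- A1: Echo compares 5, 4, 4, 7, 2 and picks Y; Delta would get 9.
- A2: Echo compares -1, 8, 10, -2, -3 and picks X; Delta would get -1.
- A3: Echo compares 5, -5, 10, 8, -3 and picks X; Delta would get 5.
- A4: Echo compares -3, 0, 3, 6, -5 and picks Y; Delta would get 2.
Maximizing over -3, 9, -1, 5, 2, Delta chooses A1. Subgame-perfect outcome: (A1, Y) with payoffs (9, 7).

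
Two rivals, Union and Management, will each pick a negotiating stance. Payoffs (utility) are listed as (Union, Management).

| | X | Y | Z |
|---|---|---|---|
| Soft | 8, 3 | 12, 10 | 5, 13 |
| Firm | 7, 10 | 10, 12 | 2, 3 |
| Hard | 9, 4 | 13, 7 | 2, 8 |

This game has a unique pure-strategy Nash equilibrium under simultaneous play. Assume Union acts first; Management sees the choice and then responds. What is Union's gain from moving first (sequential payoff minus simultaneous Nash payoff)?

Solve by backward induction (Union leads).
- Soft: BR = Z, leader payoff 5.
- Firm: BR = Y, leader payoff 10.
- Hard: BR = Z, leader payoff 2.
Maximizing over 5, 10, 2, Union chooses Firm. Subgame-perfect outcome: (Firm, Y) with payoffs (10, 12).
Now find the simultaneous Nash equilibrium.
Union's best replies: X→Hard; Y→Hard; Z→Soft.
Management's best replies: Soft→Z; Firm→Y; Hard→Z.
Only (Soft, Z) has each player best-responding; Nash payoffs (5, 13).
Union's commitment gain: 10 − 5 = 5.

5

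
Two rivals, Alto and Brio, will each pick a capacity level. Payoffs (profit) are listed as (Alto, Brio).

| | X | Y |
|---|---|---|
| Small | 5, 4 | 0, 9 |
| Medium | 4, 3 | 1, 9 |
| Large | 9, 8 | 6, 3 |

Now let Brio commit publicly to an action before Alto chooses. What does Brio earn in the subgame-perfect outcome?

Backward induction with Brio moving first.
- X → Alto plays Large (best of 5, 4, 9); Brio gets 8.
- Y → Alto plays Large (best of 0, 1, 6); Brio gets 3.
Brio's induced payoffs are 8, 3, so Brio commits to X. Subgame-perfect outcome: (Large, X) with payoffs (9, 8).

8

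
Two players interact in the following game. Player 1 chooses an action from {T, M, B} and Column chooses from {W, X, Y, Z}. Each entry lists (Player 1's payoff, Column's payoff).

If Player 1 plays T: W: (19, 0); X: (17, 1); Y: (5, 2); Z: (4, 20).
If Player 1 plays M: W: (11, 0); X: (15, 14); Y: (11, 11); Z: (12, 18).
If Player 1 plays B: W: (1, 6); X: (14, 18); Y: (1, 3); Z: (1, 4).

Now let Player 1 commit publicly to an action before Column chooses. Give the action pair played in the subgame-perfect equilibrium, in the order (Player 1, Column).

(B, X)

Column best-responds to each possible Player 1 move:
- T: Column compares 0, 1, 2, 20 and picks Z; Player 1 would get 4.
- M: Column compares 0, 14, 11, 18 and picks Z; Player 1 would get 12.
- B: Column compares 6, 18, 3, 4 and picks X; Player 1 would get 14.
Player 1's induced payoffs are 4, 12, 14, so Player 1 commits to B. Subgame-perfect outcome: (B, X) with payoffs (14, 18).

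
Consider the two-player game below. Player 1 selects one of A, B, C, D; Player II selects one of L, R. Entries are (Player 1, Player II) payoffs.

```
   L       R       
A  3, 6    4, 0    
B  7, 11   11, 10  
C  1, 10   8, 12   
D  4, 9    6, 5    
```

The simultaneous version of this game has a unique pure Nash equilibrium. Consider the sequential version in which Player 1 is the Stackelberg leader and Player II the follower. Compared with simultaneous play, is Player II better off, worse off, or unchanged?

Work backward from Player II's decision.
- A: Player II compares 6, 0 and picks L; Player 1 would get 3.
- B: Player II compares 11, 10 and picks L; Player 1 would get 7.
- C: Player II compares 10, 12 and picks R; Player 1 would get 8.
- D: Player II compares 9, 5 and picks L; Player 1 would get 4.
Among 3, 7, 8, 4, the best is 8 at C. Subgame-perfect outcome: (C, R) with payoffs (8, 12).
Now find the simultaneous Nash equilibrium.
Player 1's best replies: L→B; R→B.
Player II's best replies: A→L; B→L; C→R; D→L.
The unique mutual best reply is (B, L), giving (7, 11).
Player II earns 12 sequentially versus 11 at the Nash outcome: better off.

better off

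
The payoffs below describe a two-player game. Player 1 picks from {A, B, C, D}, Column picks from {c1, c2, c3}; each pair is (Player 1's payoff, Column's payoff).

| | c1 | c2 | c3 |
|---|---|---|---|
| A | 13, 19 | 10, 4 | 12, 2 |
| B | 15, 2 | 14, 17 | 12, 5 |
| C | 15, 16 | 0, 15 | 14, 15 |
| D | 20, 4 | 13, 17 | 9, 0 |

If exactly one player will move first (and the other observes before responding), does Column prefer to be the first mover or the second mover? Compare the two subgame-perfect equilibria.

If Player 1 leads: Column's best replies are A→c1, B→c2, C→c1, D→c2; Player 1's induced payoffs 13, 14, 15, 13; outcome (C, c1), payoffs (15, 16).
If Column leads: Player 1's best replies are c1→D, c2→B, c3→C; Column's induced payoffs 4, 17, 15; outcome (B, c2), payoffs (14, 17).
Column gets 17 moving first and 16 moving second, so Column prefers to move first.

first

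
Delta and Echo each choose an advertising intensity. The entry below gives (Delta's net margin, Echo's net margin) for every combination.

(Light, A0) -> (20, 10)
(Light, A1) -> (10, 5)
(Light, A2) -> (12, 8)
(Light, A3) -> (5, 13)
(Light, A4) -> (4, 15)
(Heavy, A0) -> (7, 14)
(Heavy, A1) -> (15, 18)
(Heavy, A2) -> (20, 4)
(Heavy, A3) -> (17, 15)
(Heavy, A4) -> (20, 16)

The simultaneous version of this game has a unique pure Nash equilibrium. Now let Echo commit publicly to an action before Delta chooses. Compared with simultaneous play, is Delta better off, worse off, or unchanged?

unchanged

Solve by backward induction (Echo leads).
- A0 → Delta plays Light (best of 20, 7); Echo gets 10.
- A1 → Delta plays Heavy (best of 10, 15); Echo gets 18.
- A2 → Delta plays Heavy (best of 12, 20); Echo gets 4.
- A3 → Delta plays Heavy (best of 5, 17); Echo gets 15.
- A4 → Delta plays Heavy (best of 4, 20); Echo gets 16.
Echo's induced payoffs are 10, 18, 4, 15, 16, so Echo commits to A1. Subgame-perfect outcome: (Heavy, A1) with payoffs (15, 18).
Now find the simultaneous Nash equilibrium.
Delta's best replies: A0→Light; A1→Heavy; A2→Heavy; A3→Heavy; A4→Heavy.
Echo's best replies: Light→A4; Heavy→A1.
Only (Heavy, A1) has each player best-responding; Nash payoffs (15, 18).
Delta earns 15 sequentially versus 15 at the Nash outcome: unchanged.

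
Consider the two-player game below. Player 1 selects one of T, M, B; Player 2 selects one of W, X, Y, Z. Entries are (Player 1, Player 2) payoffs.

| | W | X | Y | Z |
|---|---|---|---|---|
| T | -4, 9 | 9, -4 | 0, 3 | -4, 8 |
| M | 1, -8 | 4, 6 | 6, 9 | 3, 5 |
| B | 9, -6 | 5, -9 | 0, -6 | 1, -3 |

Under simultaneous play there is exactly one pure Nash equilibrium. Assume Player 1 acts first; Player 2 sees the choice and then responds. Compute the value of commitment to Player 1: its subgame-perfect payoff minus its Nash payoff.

Player 2 best-responds to each possible Player 1 move:
- T: Player 2 compares 9, -4, 3, 8 and picks W; Player 1 would get -4.
- M: Player 2 compares -8, 6, 9, 5 and picks Y; Player 1 would get 6.
- B: Player 2 compares -6, -9, -6, -3 and picks Z; Player 1 would get 1.
Maximizing over -4, 6, 1, Player 1 chooses M. Subgame-perfect outcome: (M, Y) with payoffs (6, 9).
For the simultaneous game, intersect best replies.
Player 1's best replies: W→B; X→T; Y→M; Z→M.
Player 2's best replies: T→W; M→Y; B→Z.
Only (M, Y) has each player best-responding; Nash payoffs (6, 9).
Player 1's commitment gain: 6 − 6 = 0.

0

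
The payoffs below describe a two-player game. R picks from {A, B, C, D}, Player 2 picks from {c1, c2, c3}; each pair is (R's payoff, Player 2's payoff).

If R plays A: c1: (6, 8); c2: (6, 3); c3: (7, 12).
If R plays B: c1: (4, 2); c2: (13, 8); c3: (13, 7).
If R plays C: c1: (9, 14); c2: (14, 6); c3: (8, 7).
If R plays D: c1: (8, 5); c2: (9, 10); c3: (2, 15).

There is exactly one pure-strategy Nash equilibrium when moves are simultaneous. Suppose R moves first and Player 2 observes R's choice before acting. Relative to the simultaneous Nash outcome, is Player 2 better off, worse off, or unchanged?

Solve by backward induction (R leads).
- A: Player 2 compares 8, 3, 12 and picks c3; R would get 7.
- B: Player 2 compares 2, 8, 7 and picks c2; R would get 13.
- C: Player 2 compares 14, 6, 7 and picks c1; R would get 9.
- D: Player 2 compares 5, 10, 15 and picks c3; R would get 2.
Maximizing over 7, 13, 9, 2, R chooses B. Subgame-perfect outcome: (B, c2) with payoffs (13, 8).
For the simultaneous game, intersect best replies.
R's best replies: c1→C; c2→C; c3→B.
Player 2's best replies: A→c3; B→c2; C→c1; D→c3.
Only (C, c1) has each player best-responding; Nash payoffs (9, 14).
Player 2 earns 8 sequentially versus 14 at the Nash outcome: worse off.

worse off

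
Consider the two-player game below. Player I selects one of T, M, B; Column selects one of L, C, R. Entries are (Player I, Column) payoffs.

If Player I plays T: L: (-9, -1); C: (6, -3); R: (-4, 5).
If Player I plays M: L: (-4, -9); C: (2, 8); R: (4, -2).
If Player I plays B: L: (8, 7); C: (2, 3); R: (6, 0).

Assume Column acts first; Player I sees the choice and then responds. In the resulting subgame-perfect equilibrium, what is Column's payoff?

7

Work backward from Player I's decision.
- L → Player I plays B (best of -9, -4, 8); Column gets 7.
- C → Player I plays T (best of 6, 2, 2); Column gets -3.
- R → Player I plays B (best of -4, 4, 6); Column gets 0.
Maximizing over 7, -3, 0, Column chooses L. Subgame-perfect outcome: (B, L) with payoffs (8, 7).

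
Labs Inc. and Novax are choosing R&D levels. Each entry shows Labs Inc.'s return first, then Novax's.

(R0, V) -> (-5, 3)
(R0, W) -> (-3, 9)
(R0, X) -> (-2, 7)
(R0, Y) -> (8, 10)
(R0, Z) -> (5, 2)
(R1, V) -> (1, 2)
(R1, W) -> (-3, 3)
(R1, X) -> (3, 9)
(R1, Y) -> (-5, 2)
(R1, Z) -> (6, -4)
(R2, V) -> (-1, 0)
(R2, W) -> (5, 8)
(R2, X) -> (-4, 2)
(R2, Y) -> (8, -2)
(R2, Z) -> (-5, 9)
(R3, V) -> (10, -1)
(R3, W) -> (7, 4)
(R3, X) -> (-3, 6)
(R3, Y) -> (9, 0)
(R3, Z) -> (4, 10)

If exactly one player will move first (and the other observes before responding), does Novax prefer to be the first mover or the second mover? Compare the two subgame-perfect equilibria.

If Labs Inc. leads: Novax's best replies are R0→Y, R1→X, R2→Z, R3→Z; Labs Inc.'s induced payoffs 8, 3, -5, 4; outcome (R0, Y), payoffs (8, 10).
If Novax leads: Labs Inc.'s best replies are V→R3, W→R3, X→R1, Y→R3, Z→R1; Novax's induced payoffs -1, 4, 9, 0, -4; outcome (R1, X), payoffs (3, 9).
Novax gets 9 moving first and 10 moving second, so Novax prefers to move second.

second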